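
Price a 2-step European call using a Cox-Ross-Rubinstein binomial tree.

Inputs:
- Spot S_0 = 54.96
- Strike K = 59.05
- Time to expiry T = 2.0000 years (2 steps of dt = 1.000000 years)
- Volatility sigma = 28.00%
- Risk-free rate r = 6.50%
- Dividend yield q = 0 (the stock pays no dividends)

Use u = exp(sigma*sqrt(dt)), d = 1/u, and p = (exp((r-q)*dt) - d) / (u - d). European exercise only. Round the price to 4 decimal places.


Answer: Price = V(0,0) = 9.8304

Derivation:
dt = T/N = 1.000000
u = exp(sigma*sqrt(dt)) = 1.323130; d = 1/u = 0.755784
p = (exp((r-q)*dt) - d) / (u - d) = 0.548828
Discount per step: exp(-r*dt) = 0.937067
Stock lattice S(k, i) with i counting down-moves:
  k=0: S(0,0) = 54.9600
  k=1: S(1,0) = 72.7192; S(1,1) = 41.5379
  k=2: S(2,0) = 96.2170; S(2,1) = 54.9600; S(2,2) = 31.3937
Terminal payoffs V(N, i) = max(S_T - K, 0):
  V(2,0) = 37.166961; V(2,1) = 0.000000; V(2,2) = 0.000000
Backward induction: V(k, i) = exp(-r*dt) * [p * V(k+1, i) + (1-p) * V(k+1, i+1)].
  V(1,0) = exp(-r*dt) * [p*37.166961 + (1-p)*0.000000] = 19.114546
  V(1,1) = exp(-r*dt) * [p*0.000000 + (1-p)*0.000000] = 0.000000
  V(0,0) = exp(-r*dt) * [p*19.114546 + (1-p)*0.000000] = 9.830394


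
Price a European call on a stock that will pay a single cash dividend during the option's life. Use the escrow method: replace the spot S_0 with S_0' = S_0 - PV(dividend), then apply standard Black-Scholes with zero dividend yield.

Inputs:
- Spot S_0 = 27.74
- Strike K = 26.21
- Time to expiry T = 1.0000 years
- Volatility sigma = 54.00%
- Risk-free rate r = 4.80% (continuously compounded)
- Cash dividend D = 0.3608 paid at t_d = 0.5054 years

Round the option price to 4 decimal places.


PV(D) = D * exp(-r * t_d) = 0.3608 * 0.97603269 = 0.35215259
S_0' = S_0 - PV(D) = 27.7400 - 0.35215259 = 27.38784741
d1 = (ln(S_0'/K) + (r + sigma^2/2)*T) / (sigma*sqrt(T)) = 0.44029328
d2 = d1 - sigma*sqrt(T) = -0.09970672
exp(-rT) = 0.95313379
N(d1) = 0.67013765; N(d2) = 0.46028858
C = S_0' * N(d1) - K * exp(-rT) * N(d2) = 27.38784741 * 0.67013765 - 26.2100 * 0.95313379 * 0.46028858 = 6.8549

Answer: Price = 6.8549


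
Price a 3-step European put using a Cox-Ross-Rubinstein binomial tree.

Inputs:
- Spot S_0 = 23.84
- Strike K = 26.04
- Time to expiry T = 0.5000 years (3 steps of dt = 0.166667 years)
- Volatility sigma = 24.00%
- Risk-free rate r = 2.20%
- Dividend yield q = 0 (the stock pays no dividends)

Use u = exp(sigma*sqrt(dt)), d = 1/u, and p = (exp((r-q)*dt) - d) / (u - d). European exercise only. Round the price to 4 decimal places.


Answer: Price = V(0,0) = 2.7183

Derivation:
dt = T/N = 0.166667
u = exp(sigma*sqrt(dt)) = 1.102940; d = 1/u = 0.906667
p = (exp((r-q)*dt) - d) / (u - d) = 0.494240
Discount per step: exp(-r*dt) = 0.996340
Stock lattice S(k, i) with i counting down-moves:
  k=0: S(0,0) = 23.8400
  k=1: S(1,0) = 26.2941; S(1,1) = 21.6150
  k=2: S(2,0) = 29.0008; S(2,1) = 23.8400; S(2,2) = 19.5976
  k=3: S(3,0) = 31.9862; S(3,1) = 26.2941; S(3,2) = 21.6150; S(3,3) = 17.7685
Terminal payoffs V(N, i) = max(K - S_T, 0):
  V(3,0) = 0.000000; V(3,1) = 0.000000; V(3,2) = 4.425049; V(3,3) = 8.271520
Backward induction: V(k, i) = exp(-r*dt) * [p * V(k+1, i) + (1-p) * V(k+1, i+1)].
  V(2,0) = exp(-r*dt) * [p*0.000000 + (1-p)*0.000000] = 0.000000
  V(2,1) = exp(-r*dt) * [p*0.000000 + (1-p)*4.425049] = 2.229820
  V(2,2) = exp(-r*dt) * [p*4.425049 + (1-p)*8.271520] = 6.347123
  V(1,0) = exp(-r*dt) * [p*0.000000 + (1-p)*2.229820] = 1.123625
  V(1,1) = exp(-r*dt) * [p*2.229820 + (1-p)*6.347123] = 4.296403
  V(0,0) = exp(-r*dt) * [p*1.123625 + (1-p)*4.296403] = 2.718302


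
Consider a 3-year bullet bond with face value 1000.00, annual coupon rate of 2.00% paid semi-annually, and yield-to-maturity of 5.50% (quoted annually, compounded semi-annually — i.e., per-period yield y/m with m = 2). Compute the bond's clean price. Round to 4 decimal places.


Answer: Price = 904.4086

Derivation:
Coupon per period c = face * coupon_rate / m = 10.000000
Periods per year m = 2; per-period yield y/m = 0.027500
Number of cashflows N = 6
Cashflows (t years, CF_t, discount factor 1/(1+y/m)^(m*t), PV):
  t = 0.5000: CF_t = 10.000000, DF = 0.973236, PV = 9.732360
  t = 1.0000: CF_t = 10.000000, DF = 0.947188, PV = 9.471883
  t = 1.5000: CF_t = 10.000000, DF = 0.921838, PV = 9.218378
  t = 2.0000: CF_t = 10.000000, DF = 0.897166, PV = 8.971657
  t = 2.5000: CF_t = 10.000000, DF = 0.873154, PV = 8.731540
  t = 3.0000: CF_t = 1010.000000, DF = 0.849785, PV = 858.282763
Price P = sum_t PV_t = 904.408581


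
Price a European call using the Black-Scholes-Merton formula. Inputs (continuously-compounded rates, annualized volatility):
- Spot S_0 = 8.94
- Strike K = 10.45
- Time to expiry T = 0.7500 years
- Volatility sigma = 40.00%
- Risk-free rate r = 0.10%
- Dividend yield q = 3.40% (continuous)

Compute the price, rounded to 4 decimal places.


d1 = (ln(S/K) + (r - q + 0.5*sigma^2) * T) / (sigma * sqrt(T)) = -0.34876687
d2 = d1 - sigma * sqrt(T) = -0.69517704
exp(-rT) = 0.99925028; exp(-qT) = 0.97482238
C = S_0 * exp(-qT) * N(d1) - K * exp(-rT) * N(d2)
N(d1) = 0.36363217; N(d2) = 0.24347218
C = 8.9400 * 0.97482238 * 0.36363217 - 10.4500 * 0.99925028 * 0.24347218 = 0.6266

Answer: Price = 0.6266


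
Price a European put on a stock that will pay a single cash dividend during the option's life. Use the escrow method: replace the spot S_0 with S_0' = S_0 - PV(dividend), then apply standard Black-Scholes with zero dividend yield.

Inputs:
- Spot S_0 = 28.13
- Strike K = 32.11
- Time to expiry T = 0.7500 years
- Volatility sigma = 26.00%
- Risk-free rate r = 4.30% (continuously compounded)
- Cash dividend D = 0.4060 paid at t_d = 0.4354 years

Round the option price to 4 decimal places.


Answer: Price = 4.6471

Derivation:
PV(D) = D * exp(-r * t_d) = 0.4060 * 0.98145197 = 0.39846950
S_0' = S_0 - PV(D) = 28.1300 - 0.39846950 = 27.73153050
d1 = (ln(S_0'/K) + (r + sigma^2/2)*T) / (sigma*sqrt(T)) = -0.39525158
d2 = d1 - sigma*sqrt(T) = -0.62041819
exp(-rT) = 0.96826449
N(-d1) = 0.65367139; N(-d2) = 0.73250875
P = K * exp(-rT) * N(-d2) - S_0' * N(-d1) = 32.1100 * 0.96826449 * 0.73250875 - 27.73153050 * 0.65367139 = 4.6471


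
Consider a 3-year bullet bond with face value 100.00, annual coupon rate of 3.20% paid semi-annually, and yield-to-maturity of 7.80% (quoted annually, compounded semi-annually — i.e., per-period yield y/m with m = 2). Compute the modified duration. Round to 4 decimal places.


Coupon per period c = face * coupon_rate / m = 1.600000
Periods per year m = 2; per-period yield y/m = 0.039000
Number of cashflows N = 6
Cashflows (t years, CF_t, discount factor 1/(1+y/m)^(m*t), PV):
  t = 0.5000: CF_t = 1.600000, DF = 0.962464, PV = 1.539942
  t = 1.0000: CF_t = 1.600000, DF = 0.926337, PV = 1.482139
  t = 1.5000: CF_t = 1.600000, DF = 0.891566, PV = 1.426505
  t = 2.0000: CF_t = 1.600000, DF = 0.858100, PV = 1.372960
  t = 2.5000: CF_t = 1.600000, DF = 0.825890, PV = 1.321424
  t = 3.0000: CF_t = 101.600000, DF = 0.794889, PV = 80.760765
Price P = sum_t PV_t = 87.903735
First compute Macaulay numerator sum_t t * PV_t:
  t * PV_t at t = 0.5000: 0.769971
  t * PV_t at t = 1.0000: 1.482139
  t * PV_t at t = 1.5000: 2.139758
  t * PV_t at t = 2.0000: 2.745919
  t * PV_t at t = 2.5000: 3.303560
  t * PV_t at t = 3.0000: 242.282294
Macaulay duration D = 252.723642 / 87.903735 = 2.875005
Modified duration = D / (1 + y/m) = 2.875005 / (1 + 0.039000) = 2.767088

Answer: Modified duration = 2.7671


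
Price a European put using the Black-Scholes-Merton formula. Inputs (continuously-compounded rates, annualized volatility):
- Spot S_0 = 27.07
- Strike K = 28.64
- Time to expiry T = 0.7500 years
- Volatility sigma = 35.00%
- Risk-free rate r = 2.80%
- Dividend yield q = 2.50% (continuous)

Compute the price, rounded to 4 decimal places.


Answer: Price = 4.0801

Derivation:
d1 = (ln(S/K) + (r - q + 0.5*sigma^2) * T) / (sigma * sqrt(T)) = -0.02702243
d2 = d1 - sigma * sqrt(T) = -0.33013132
exp(-rT) = 0.97921896; exp(-qT) = 0.98142469
P = K * exp(-rT) * N(-d2) - S_0 * exp(-qT) * N(-d1)
N(-d1) = 0.51077908; N(-d2) = 0.62934963
P = 28.6400 * 0.97921896 * 0.62934963 - 27.0700 * 0.98142469 * 0.51077908 = 4.0801


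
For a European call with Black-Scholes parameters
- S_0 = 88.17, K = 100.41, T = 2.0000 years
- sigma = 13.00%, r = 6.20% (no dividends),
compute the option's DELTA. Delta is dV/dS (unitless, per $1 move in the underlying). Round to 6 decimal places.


Answer: Delta = 0.523649

Derivation:
d1 = 0.0593151911; d2 = -0.1245325720
phi(d1) = 0.3982410996; exp(-qT) = 1.0000000000; exp(-rT) = 0.8833798409
N(d1) = 0.5236494692
Delta = exp(-qT) * N(d1) = 1.0000000000 * 0.5236494692 = 0.523649


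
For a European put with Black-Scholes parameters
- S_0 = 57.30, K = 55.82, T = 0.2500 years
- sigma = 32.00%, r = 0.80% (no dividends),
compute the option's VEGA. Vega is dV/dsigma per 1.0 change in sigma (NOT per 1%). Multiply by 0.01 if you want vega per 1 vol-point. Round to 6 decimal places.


d1 = 0.2560524726; d2 = 0.0960524726
phi(d1) = 0.3860764132; exp(-qT) = 1.0000000000; exp(-rT) = 0.9980019987
Vega = S * exp(-qT) * phi(d1) * sqrt(T) = 57.3000 * 1.0000000000 * 0.3860764132 * 0.5000000000 = 11.061089

Answer: Vega = 11.061089


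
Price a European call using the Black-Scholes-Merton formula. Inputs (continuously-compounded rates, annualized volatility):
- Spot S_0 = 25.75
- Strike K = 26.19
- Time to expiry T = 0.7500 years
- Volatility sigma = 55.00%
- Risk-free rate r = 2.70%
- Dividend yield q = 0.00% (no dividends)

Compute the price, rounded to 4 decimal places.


d1 = (ln(S/K) + (r - q + 0.5*sigma^2) * T) / (sigma * sqrt(T)) = 0.24509982
d2 = d1 - sigma * sqrt(T) = -0.23121415
exp(-rT) = 0.97995365; exp(-qT) = 1.00000000
C = S_0 * exp(-qT) * N(d1) - K * exp(-rT) * N(d2)
N(d1) = 0.59681043; N(d2) = 0.40857422
C = 25.7500 * 1.00000000 * 0.59681043 - 26.1900 * 0.97995365 * 0.40857422 = 4.8818

Answer: Price = 4.8818


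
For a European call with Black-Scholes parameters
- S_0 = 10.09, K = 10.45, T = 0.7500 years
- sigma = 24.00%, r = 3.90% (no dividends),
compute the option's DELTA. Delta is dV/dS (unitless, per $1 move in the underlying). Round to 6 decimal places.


d1 = 0.0759834136; d2 = -0.1318626833
phi(d1) = 0.3977922986; exp(-qT) = 1.0000000000; exp(-rT) = 0.9711736407
N(d1) = 0.5302838530
Delta = exp(-qT) * N(d1) = 1.0000000000 * 0.5302838530 = 0.530284

Answer: Delta = 0.530284


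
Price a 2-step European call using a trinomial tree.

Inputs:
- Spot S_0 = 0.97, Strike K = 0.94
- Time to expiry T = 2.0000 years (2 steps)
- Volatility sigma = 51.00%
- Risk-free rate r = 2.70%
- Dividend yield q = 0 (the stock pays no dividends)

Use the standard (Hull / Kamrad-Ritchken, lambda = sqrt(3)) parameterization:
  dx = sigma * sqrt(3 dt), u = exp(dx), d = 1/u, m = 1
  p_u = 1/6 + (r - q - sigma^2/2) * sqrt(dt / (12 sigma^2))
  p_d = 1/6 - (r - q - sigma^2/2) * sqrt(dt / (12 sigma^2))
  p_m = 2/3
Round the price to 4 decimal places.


dt = T/N = 1.000000; dx = sigma*sqrt(3*dt) = 0.883346
u = exp(dx) = 2.418980; d = 1/u = 0.413397
p_u = 0.108337, p_m = 0.666667, p_d = 0.224996
Discount per step: exp(-r*dt) = 0.973361
Stock lattice S(k, j) with j the centered position index:
  k=0: S(0,+0) = 0.9700
  k=1: S(1,-1) = 0.4010; S(1,+0) = 0.9700; S(1,+1) = 2.3464
  k=2: S(2,-2) = 0.1658; S(2,-1) = 0.4010; S(2,+0) = 0.9700; S(2,+1) = 2.3464; S(2,+2) = 5.6759
Terminal payoffs V(N, j) = max(S_T - K, 0):
  V(2,-2) = 0.000000; V(2,-1) = 0.000000; V(2,+0) = 0.030000; V(2,+1) = 1.406410; V(2,+2) = 4.735920
Backward induction: V(k, j) = exp(-r*dt) * [p_u * V(k+1, j+1) + p_m * V(k+1, j) + p_d * V(k+1, j-1)]
  V(1,-1) = exp(-r*dt) * [p_u*0.030000 + p_m*0.000000 + p_d*0.000000] = 0.003164
  V(1,+0) = exp(-r*dt) * [p_u*1.406410 + p_m*0.030000 + p_d*0.000000] = 0.167775
  V(1,+1) = exp(-r*dt) * [p_u*4.735920 + p_m*1.406410 + p_d*0.030000] = 1.418609
  V(0,+0) = exp(-r*dt) * [p_u*1.418609 + p_m*0.167775 + p_d*0.003164] = 0.259158

Answer: Price = V(0,0) = 0.2592


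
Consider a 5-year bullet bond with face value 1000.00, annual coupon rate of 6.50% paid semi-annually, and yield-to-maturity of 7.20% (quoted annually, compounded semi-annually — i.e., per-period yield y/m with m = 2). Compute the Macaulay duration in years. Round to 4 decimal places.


Answer: Macaulay duration = 4.3365 years

Derivation:
Coupon per period c = face * coupon_rate / m = 32.500000
Periods per year m = 2; per-period yield y/m = 0.036000
Number of cashflows N = 10
Cashflows (t years, CF_t, discount factor 1/(1+y/m)^(m*t), PV):
  t = 0.5000: CF_t = 32.500000, DF = 0.965251, PV = 31.370656
  t = 1.0000: CF_t = 32.500000, DF = 0.931709, PV = 30.280556
  t = 1.5000: CF_t = 32.500000, DF = 0.899333, PV = 29.228336
  t = 2.0000: CF_t = 32.500000, DF = 0.868082, PV = 28.212680
  t = 2.5000: CF_t = 32.500000, DF = 0.837917, PV = 27.232316
  t = 3.0000: CF_t = 32.500000, DF = 0.808801, PV = 26.286020
  t = 3.5000: CF_t = 32.500000, DF = 0.780696, PV = 25.372606
  t = 4.0000: CF_t = 32.500000, DF = 0.753567, PV = 24.490932
  t = 4.5000: CF_t = 32.500000, DF = 0.727381, PV = 23.639896
  t = 5.0000: CF_t = 1032.500000, DF = 0.702106, PV = 724.924047
Price P = sum_t PV_t = 971.038046
Macaulay numerator sum_t t * PV_t:
  t * PV_t at t = 0.5000: 15.685328
  t * PV_t at t = 1.0000: 30.280556
  t * PV_t at t = 1.5000: 43.842504
  t * PV_t at t = 2.0000: 56.425360
  t * PV_t at t = 2.5000: 68.080791
  t * PV_t at t = 3.0000: 78.858059
  t * PV_t at t = 3.5000: 88.804121
  t * PV_t at t = 4.0000: 97.963729
  t * PV_t at t = 4.5000: 106.379532
  t * PV_t at t = 5.0000: 3624.620234
Macaulay duration D = (sum_t t * PV_t) / P = 4210.940215 / 971.038046 = 4.336535


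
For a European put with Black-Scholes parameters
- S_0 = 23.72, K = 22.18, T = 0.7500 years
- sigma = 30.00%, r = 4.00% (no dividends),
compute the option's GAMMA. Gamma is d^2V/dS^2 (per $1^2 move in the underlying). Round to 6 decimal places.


Answer: Gamma = 0.057022

Derivation:
d1 = 0.5037480873; d2 = 0.2439404661
phi(d1) = 0.3514036905; exp(-qT) = 1.0000000000; exp(-rT) = 0.9704455335
Gamma = exp(-qT) * phi(d1) / (S * sigma * sqrt(T)) = 1.0000000000 * 0.3514036905 / (23.7200 * 0.3000 * 0.8660254038) = 0.057022


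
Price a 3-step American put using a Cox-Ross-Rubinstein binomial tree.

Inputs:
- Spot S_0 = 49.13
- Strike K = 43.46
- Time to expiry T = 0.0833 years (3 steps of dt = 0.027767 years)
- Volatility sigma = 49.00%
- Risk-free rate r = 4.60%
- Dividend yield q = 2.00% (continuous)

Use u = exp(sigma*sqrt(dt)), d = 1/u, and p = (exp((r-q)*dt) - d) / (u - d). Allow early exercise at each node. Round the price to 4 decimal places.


dt = T/N = 0.027767
u = exp(sigma*sqrt(dt)) = 1.085076; d = 1/u = 0.921594
p = (exp((r-q)*dt) - d) / (u - d) = 0.484016
Discount per step: exp(-r*dt) = 0.998724
Stock lattice S(k, i) with i counting down-moves:
  k=0: S(0,0) = 49.1300
  k=1: S(1,0) = 53.3098; S(1,1) = 45.2779
  k=2: S(2,0) = 57.8452; S(2,1) = 49.1300; S(2,2) = 41.7279
  k=3: S(3,0) = 62.7665; S(3,1) = 53.3098; S(3,2) = 45.2779; S(3,3) = 38.4562
Terminal payoffs V(N, i) = max(K - S_T, 0):
  V(3,0) = 0.000000; V(3,1) = 0.000000; V(3,2) = 0.000000; V(3,3) = 5.003842
Backward induction: V(k, i) = exp(-r*dt) * [p * V(k+1, i) + (1-p) * V(k+1, i+1)]; then take max(V_cont, immediate exercise) for American.
  V(2,0) = exp(-r*dt) * [p*0.000000 + (1-p)*0.000000] = 0.000000; exercise = 0.000000; V(2,0) = max -> 0.000000
  V(2,1) = exp(-r*dt) * [p*0.000000 + (1-p)*0.000000] = 0.000000; exercise = 0.000000; V(2,1) = max -> 0.000000
  V(2,2) = exp(-r*dt) * [p*0.000000 + (1-p)*5.003842] = 2.578605; exercise = 1.732133; V(2,2) = max -> 2.578605
  V(1,0) = exp(-r*dt) * [p*0.000000 + (1-p)*0.000000] = 0.000000; exercise = 0.000000; V(1,0) = max -> 0.000000
  V(1,1) = exp(-r*dt) * [p*0.000000 + (1-p)*2.578605] = 1.328820; exercise = 0.000000; V(1,1) = max -> 1.328820
  V(0,0) = exp(-r*dt) * [p*0.000000 + (1-p)*1.328820] = 0.684774; exercise = 0.000000; V(0,0) = max -> 0.684774

Answer: Price = V(0,0) = 0.6848


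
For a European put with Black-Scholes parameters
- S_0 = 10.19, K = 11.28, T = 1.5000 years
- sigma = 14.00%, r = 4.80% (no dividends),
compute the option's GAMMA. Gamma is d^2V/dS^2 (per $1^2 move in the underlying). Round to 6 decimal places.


d1 = -0.0870408616; d2 = -0.2585051436
phi(d1) = 0.3974339235; exp(-qT) = 1.0000000000; exp(-rT) = 0.9305308958
Gamma = exp(-qT) * phi(d1) / (S * sigma * sqrt(T)) = 1.0000000000 * 0.3974339235 / (10.1900 * 0.1400 * 1.2247448714) = 0.227466

Answer: Gamma = 0.227466


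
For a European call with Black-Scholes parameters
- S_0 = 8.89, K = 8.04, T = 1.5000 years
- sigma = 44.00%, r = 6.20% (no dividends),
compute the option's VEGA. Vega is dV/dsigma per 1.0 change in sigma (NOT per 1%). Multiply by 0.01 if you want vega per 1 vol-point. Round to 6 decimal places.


d1 = 0.6285130261; d2 = 0.0896252827
phi(d1) = 0.3274392147; exp(-qT) = 1.0000000000; exp(-rT) = 0.9111935003
Vega = S * exp(-qT) * phi(d1) * sqrt(T) = 8.8900 * 1.0000000000 * 0.3274392147 * 1.2247448714 = 3.565152

Answer: Vega = 3.565152


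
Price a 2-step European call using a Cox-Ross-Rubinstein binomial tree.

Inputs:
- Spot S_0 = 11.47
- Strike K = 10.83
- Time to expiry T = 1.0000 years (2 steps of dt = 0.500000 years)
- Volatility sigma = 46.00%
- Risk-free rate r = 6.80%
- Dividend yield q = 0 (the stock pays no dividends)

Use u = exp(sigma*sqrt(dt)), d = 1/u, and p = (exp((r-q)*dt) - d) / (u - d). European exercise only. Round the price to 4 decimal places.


dt = T/N = 0.500000
u = exp(sigma*sqrt(dt)) = 1.384403; d = 1/u = 0.722333
p = (exp((r-q)*dt) - d) / (u - d) = 0.471629
Discount per step: exp(-r*dt) = 0.966572
Stock lattice S(k, i) with i counting down-moves:
  k=0: S(0,0) = 11.4700
  k=1: S(1,0) = 15.8791; S(1,1) = 8.2852
  k=2: S(2,0) = 21.9831; S(2,1) = 11.4700; S(2,2) = 5.9846
Terminal payoffs V(N, i) = max(S_T - K, 0):
  V(2,0) = 11.153082; V(2,1) = 0.640000; V(2,2) = 0.000000
Backward induction: V(k, i) = exp(-r*dt) * [p * V(k+1, i) + (1-p) * V(k+1, i+1)].
  V(1,0) = exp(-r*dt) * [p*11.153082 + (1-p)*0.640000] = 5.411135
  V(1,1) = exp(-r*dt) * [p*0.640000 + (1-p)*0.000000] = 0.291753
  V(0,0) = exp(-r*dt) * [p*5.411135 + (1-p)*0.291753] = 2.615739

Answer: Price = V(0,0) = 2.6157


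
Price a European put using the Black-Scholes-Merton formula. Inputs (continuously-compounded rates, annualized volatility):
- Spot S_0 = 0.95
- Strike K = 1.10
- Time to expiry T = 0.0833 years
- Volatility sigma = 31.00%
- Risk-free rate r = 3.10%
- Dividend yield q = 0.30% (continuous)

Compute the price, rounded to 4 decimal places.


d1 = (ln(S/K) + (r - q + 0.5*sigma^2) * T) / (sigma * sqrt(T)) = -1.56774703
d2 = d1 - sigma * sqrt(T) = -1.65721842
exp(-rT) = 0.99742103; exp(-qT) = 0.99975013
P = K * exp(-rT) * N(-d2) - S_0 * exp(-qT) * N(-d1)
N(-d1) = 0.94152991; N(-d2) = 0.95126234
P = 1.1000 * 0.99742103 * 0.95126234 - 0.9500 * 0.99975013 * 0.94152991 = 0.1495

Answer: Price = 0.1495


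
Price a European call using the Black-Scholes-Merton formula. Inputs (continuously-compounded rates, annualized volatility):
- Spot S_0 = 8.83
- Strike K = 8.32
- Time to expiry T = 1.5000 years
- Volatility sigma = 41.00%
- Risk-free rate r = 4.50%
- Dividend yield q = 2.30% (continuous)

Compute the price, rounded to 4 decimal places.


Answer: Price = 2.0200

Derivation:
d1 = (ln(S/K) + (r - q + 0.5*sigma^2) * T) / (sigma * sqrt(T)) = 0.43526787
d2 = d1 - sigma * sqrt(T) = -0.06687752
exp(-rT) = 0.93472772; exp(-qT) = 0.96608834
C = S_0 * exp(-qT) * N(d1) - K * exp(-rT) * N(d2)
N(d1) = 0.66831600; N(d2) = 0.47333960
C = 8.8300 * 0.96608834 * 0.66831600 - 8.3200 * 0.93472772 * 0.47333960 = 2.0200


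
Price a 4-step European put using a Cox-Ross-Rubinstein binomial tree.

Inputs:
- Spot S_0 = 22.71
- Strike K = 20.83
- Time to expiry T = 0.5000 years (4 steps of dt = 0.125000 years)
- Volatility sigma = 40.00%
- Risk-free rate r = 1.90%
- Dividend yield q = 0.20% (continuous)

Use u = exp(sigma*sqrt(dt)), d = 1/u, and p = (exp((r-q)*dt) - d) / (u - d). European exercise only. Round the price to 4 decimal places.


dt = T/N = 0.125000
u = exp(sigma*sqrt(dt)) = 1.151910; d = 1/u = 0.868123
p = (exp((r-q)*dt) - d) / (u - d) = 0.472199
Discount per step: exp(-r*dt) = 0.997628
Stock lattice S(k, i) with i counting down-moves:
  k=0: S(0,0) = 22.7100
  k=1: S(1,0) = 26.1599; S(1,1) = 19.7151
  k=2: S(2,0) = 30.1338; S(2,1) = 22.7100; S(2,2) = 17.1151
  k=3: S(3,0) = 34.7114; S(3,1) = 26.1599; S(3,2) = 19.7151; S(3,3) = 14.8580
  k=4: S(4,0) = 39.9845; S(4,1) = 30.1338; S(4,2) = 22.7100; S(4,3) = 17.1151; S(4,4) = 12.8986
Terminal payoffs V(N, i) = max(K - S_T, 0):
  V(4,0) = 0.000000; V(4,1) = 0.000000; V(4,2) = 0.000000; V(4,3) = 3.714874; V(4,4) = 7.931385
Backward induction: V(k, i) = exp(-r*dt) * [p * V(k+1, i) + (1-p) * V(k+1, i+1)].
  V(3,0) = exp(-r*dt) * [p*0.000000 + (1-p)*0.000000] = 0.000000
  V(3,1) = exp(-r*dt) * [p*0.000000 + (1-p)*0.000000] = 0.000000
  V(3,2) = exp(-r*dt) * [p*0.000000 + (1-p)*3.714874] = 1.956061
  V(3,3) = exp(-r*dt) * [p*3.714874 + (1-p)*7.931385] = 5.926259
  V(2,0) = exp(-r*dt) * [p*0.000000 + (1-p)*0.000000] = 0.000000
  V(2,1) = exp(-r*dt) * [p*0.000000 + (1-p)*1.956061] = 1.029961
  V(2,2) = exp(-r*dt) * [p*1.956061 + (1-p)*5.926259] = 4.041923
  V(1,0) = exp(-r*dt) * [p*0.000000 + (1-p)*1.029961] = 0.542324
  V(1,1) = exp(-r*dt) * [p*1.029961 + (1-p)*4.041923] = 2.613462
  V(0,0) = exp(-r*dt) * [p*0.542324 + (1-p)*2.613462] = 1.631592

Answer: Price = V(0,0) = 1.6316


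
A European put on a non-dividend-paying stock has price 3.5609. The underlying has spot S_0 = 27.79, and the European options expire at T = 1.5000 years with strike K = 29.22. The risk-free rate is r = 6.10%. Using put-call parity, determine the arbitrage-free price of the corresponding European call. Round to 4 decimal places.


Put-call parity: C - P = S_0 * exp(-qT) - K * exp(-rT).
S_0 * exp(-qT) = 27.7900 * 1.00000000 = 27.79000000
K * exp(-rT) = 29.2200 * 0.91256132 = 26.66504166
C = P + S*exp(-qT) - K*exp(-rT)
C = 3.5609 + 27.79000000 - 26.66504166 = 4.6859

Answer: Call price = 4.6859


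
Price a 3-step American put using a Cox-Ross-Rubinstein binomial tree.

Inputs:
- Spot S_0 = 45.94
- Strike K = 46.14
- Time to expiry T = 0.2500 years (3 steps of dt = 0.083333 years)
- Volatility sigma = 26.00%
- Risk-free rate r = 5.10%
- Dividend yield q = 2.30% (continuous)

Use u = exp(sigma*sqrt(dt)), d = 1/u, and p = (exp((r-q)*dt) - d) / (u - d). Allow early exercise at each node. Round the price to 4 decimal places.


dt = T/N = 0.083333
u = exp(sigma*sqrt(dt)) = 1.077944; d = 1/u = 0.927692
p = (exp((r-q)*dt) - d) / (u - d) = 0.496793
Discount per step: exp(-r*dt) = 0.995759
Stock lattice S(k, i) with i counting down-moves:
  k=0: S(0,0) = 45.9400
  k=1: S(1,0) = 49.5207; S(1,1) = 42.6182
  k=2: S(2,0) = 53.3806; S(2,1) = 45.9400; S(2,2) = 39.5365
  k=3: S(3,0) = 57.5413; S(3,1) = 49.5207; S(3,2) = 42.6182; S(3,3) = 36.6777
Terminal payoffs V(N, i) = max(K - S_T, 0):
  V(3,0) = 0.000000; V(3,1) = 0.000000; V(3,2) = 3.521831; V(3,3) = 9.462276
Backward induction: V(k, i) = exp(-r*dt) * [p * V(k+1, i) + (1-p) * V(k+1, i+1)]; then take max(V_cont, immediate exercise) for American.
  V(2,0) = exp(-r*dt) * [p*0.000000 + (1-p)*0.000000] = 0.000000; exercise = 0.000000; V(2,0) = max -> 0.000000
  V(2,1) = exp(-r*dt) * [p*0.000000 + (1-p)*3.521831] = 1.764696; exercise = 0.200000; V(2,1) = max -> 1.764696
  V(2,2) = exp(-r*dt) * [p*3.521831 + (1-p)*9.462276] = 6.483494; exercise = 6.603467; V(2,2) = max -> 6.603467
  V(1,0) = exp(-r*dt) * [p*0.000000 + (1-p)*1.764696] = 0.884242; exercise = 0.000000; V(1,0) = max -> 0.884242
  V(1,1) = exp(-r*dt) * [p*1.764696 + (1-p)*6.603467] = 4.181791; exercise = 3.521831; V(1,1) = max -> 4.181791
  V(0,0) = exp(-r*dt) * [p*0.884242 + (1-p)*4.181791] = 2.532806; exercise = 0.200000; V(0,0) = max -> 2.532806

Answer: Price = V(0,0) = 2.5328


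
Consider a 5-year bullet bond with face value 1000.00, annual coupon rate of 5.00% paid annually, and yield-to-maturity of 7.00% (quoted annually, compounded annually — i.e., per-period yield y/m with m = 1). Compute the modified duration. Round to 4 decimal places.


Coupon per period c = face * coupon_rate / m = 50.000000
Periods per year m = 1; per-period yield y/m = 0.070000
Number of cashflows N = 5
Cashflows (t years, CF_t, discount factor 1/(1+y/m)^(m*t), PV):
  t = 1.0000: CF_t = 50.000000, DF = 0.934579, PV = 46.728972
  t = 2.0000: CF_t = 50.000000, DF = 0.873439, PV = 43.671936
  t = 3.0000: CF_t = 50.000000, DF = 0.816298, PV = 40.814894
  t = 4.0000: CF_t = 50.000000, DF = 0.762895, PV = 38.144761
  t = 5.0000: CF_t = 1050.000000, DF = 0.712986, PV = 748.635488
Price P = sum_t PV_t = 917.996051
First compute Macaulay numerator sum_t t * PV_t:
  t * PV_t at t = 1.0000: 46.728972
  t * PV_t at t = 2.0000: 87.343873
  t * PV_t at t = 3.0000: 122.444682
  t * PV_t at t = 4.0000: 152.579042
  t * PV_t at t = 5.0000: 3743.177442
Macaulay duration D = 4152.274011 / 917.996051 = 4.523194
Modified duration = D / (1 + y/m) = 4.523194 / (1 + 0.070000) = 4.227284

Answer: Modified duration = 4.2273


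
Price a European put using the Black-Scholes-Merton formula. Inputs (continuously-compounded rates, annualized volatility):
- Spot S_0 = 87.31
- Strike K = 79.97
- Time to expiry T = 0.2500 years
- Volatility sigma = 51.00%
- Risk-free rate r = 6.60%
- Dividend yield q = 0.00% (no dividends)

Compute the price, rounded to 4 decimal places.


Answer: Price = 4.7852

Derivation:
d1 = (ln(S/K) + (r - q + 0.5*sigma^2) * T) / (sigma * sqrt(T)) = 0.53657231
d2 = d1 - sigma * sqrt(T) = 0.28157231
exp(-rT) = 0.98363538; exp(-qT) = 1.00000000
P = K * exp(-rT) * N(-d2) - S_0 * exp(-qT) * N(-d1)
N(-d1) = 0.29578154; N(-d2) = 0.38913574
P = 79.9700 * 0.98363538 * 0.38913574 - 87.3100 * 1.00000000 * 0.29578154 = 4.7852


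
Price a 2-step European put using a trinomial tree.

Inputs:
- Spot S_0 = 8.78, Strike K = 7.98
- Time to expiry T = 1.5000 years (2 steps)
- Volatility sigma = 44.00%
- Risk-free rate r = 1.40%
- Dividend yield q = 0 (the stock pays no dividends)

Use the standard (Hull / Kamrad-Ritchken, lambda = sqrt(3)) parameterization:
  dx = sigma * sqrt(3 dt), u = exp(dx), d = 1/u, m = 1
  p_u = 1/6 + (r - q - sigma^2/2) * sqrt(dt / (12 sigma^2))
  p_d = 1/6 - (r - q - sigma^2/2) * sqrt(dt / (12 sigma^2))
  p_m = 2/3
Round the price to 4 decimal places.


dt = T/N = 0.750000; dx = sigma*sqrt(3*dt) = 0.660000
u = exp(dx) = 1.934792; d = 1/u = 0.516851
p_u = 0.119621, p_m = 0.666667, p_d = 0.213712
Discount per step: exp(-r*dt) = 0.989555
Stock lattice S(k, j) with j the centered position index:
  k=0: S(0,+0) = 8.7800
  k=1: S(1,-1) = 4.5380; S(1,+0) = 8.7800; S(1,+1) = 16.9875
  k=2: S(2,-2) = 2.3454; S(2,-1) = 4.5380; S(2,+0) = 8.7800; S(2,+1) = 16.9875; S(2,+2) = 32.8672
Terminal payoffs V(N, j) = max(K - S_T, 0):
  V(2,-2) = 5.634552; V(2,-1) = 3.442045; V(2,+0) = 0.000000; V(2,+1) = 0.000000; V(2,+2) = 0.000000
Backward induction: V(k, j) = exp(-r*dt) * [p_u * V(k+1, j+1) + p_m * V(k+1, j) + p_d * V(k+1, j-1)]
  V(1,-1) = exp(-r*dt) * [p_u*0.000000 + p_m*3.442045 + p_d*5.634552] = 3.462323
  V(1,+0) = exp(-r*dt) * [p_u*0.000000 + p_m*0.000000 + p_d*3.442045] = 0.727923
  V(1,+1) = exp(-r*dt) * [p_u*0.000000 + p_m*0.000000 + p_d*0.000000] = 0.000000
  V(0,+0) = exp(-r*dt) * [p_u*0.000000 + p_m*0.727923 + p_d*3.462323] = 1.212425

Answer: Price = V(0,0) = 1.2124


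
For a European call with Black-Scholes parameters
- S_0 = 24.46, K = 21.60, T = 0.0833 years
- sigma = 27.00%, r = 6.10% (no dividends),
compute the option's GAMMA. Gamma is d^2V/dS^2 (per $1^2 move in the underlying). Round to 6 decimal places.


d1 = 1.6998462249; d2 = 1.6219195286
phi(d1) = 0.0940736656; exp(-qT) = 1.0000000000; exp(-rT) = 0.9949315880
Gamma = exp(-qT) * phi(d1) / (S * sigma * sqrt(T)) = 1.0000000000 * 0.0940736656 / (24.4600 * 0.2700 * 0.2886173938) = 0.049354

Answer: Gamma = 0.049354


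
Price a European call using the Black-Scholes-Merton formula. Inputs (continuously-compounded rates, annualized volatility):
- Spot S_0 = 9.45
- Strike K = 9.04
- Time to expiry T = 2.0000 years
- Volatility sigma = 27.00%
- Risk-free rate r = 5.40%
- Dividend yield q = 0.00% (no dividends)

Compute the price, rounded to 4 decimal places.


d1 = (ln(S/K) + (r - q + 0.5*sigma^2) * T) / (sigma * sqrt(T)) = 0.58992496
d2 = d1 - sigma * sqrt(T) = 0.20808730
exp(-rT) = 0.89762760; exp(-qT) = 1.00000000
C = S_0 * exp(-qT) * N(d1) - K * exp(-rT) * N(d2)
N(d1) = 0.72237952; N(d2) = 0.58241960
C = 9.4500 * 1.00000000 * 0.72237952 - 9.0400 * 0.89762760 * 0.58241960 = 2.1004

Answer: Price = 2.1004


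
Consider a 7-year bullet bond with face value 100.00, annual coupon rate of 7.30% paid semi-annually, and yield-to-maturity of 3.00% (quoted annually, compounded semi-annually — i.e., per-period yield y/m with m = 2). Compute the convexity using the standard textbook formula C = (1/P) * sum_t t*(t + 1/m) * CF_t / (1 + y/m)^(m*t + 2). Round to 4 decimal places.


Answer: Convexity = 39.2480

Derivation:
Coupon per period c = face * coupon_rate / m = 3.650000
Periods per year m = 2; per-period yield y/m = 0.015000
Number of cashflows N = 14
Cashflows (t years, CF_t, discount factor 1/(1+y/m)^(m*t), PV):
  t = 0.5000: CF_t = 3.650000, DF = 0.985222, PV = 3.596059
  t = 1.0000: CF_t = 3.650000, DF = 0.970662, PV = 3.542915
  t = 1.5000: CF_t = 3.650000, DF = 0.956317, PV = 3.490557
  t = 2.0000: CF_t = 3.650000, DF = 0.942184, PV = 3.438972
  t = 2.5000: CF_t = 3.650000, DF = 0.928260, PV = 3.388150
  t = 3.0000: CF_t = 3.650000, DF = 0.914542, PV = 3.338079
  t = 3.5000: CF_t = 3.650000, DF = 0.901027, PV = 3.288748
  t = 4.0000: CF_t = 3.650000, DF = 0.887711, PV = 3.240146
  t = 4.5000: CF_t = 3.650000, DF = 0.874592, PV = 3.192262
  t = 5.0000: CF_t = 3.650000, DF = 0.861667, PV = 3.145085
  t = 5.5000: CF_t = 3.650000, DF = 0.848933, PV = 3.098606
  t = 6.0000: CF_t = 3.650000, DF = 0.836387, PV = 3.052814
  t = 6.5000: CF_t = 3.650000, DF = 0.824027, PV = 3.007699
  t = 7.0000: CF_t = 103.650000, DF = 0.811849, PV = 84.148178
Price P = sum_t PV_t = 126.968270
Convexity numerator sum_t t*(t + 1/m) * CF_t / (1+y/m)^(m*t + 2):
  t = 0.5000: term = 1.745279
  t = 1.0000: term = 5.158459
  t = 1.5000: term = 10.164451
  t = 2.0000: term = 16.690395
  t = 2.5000: term = 24.665608
  t = 3.0000: term = 34.021529
  t = 3.5000: term = 44.691663
  t = 4.0000: term = 56.611537
  t = 4.5000: term = 69.718642
  t = 5.0000: term = 83.952387
  t = 5.5000: term = 99.254054
  t = 6.0000: term = 115.566745
  t = 6.5000: term = 132.835339
  t = 7.0000: term = 4288.169404
Convexity = (1/P) * sum = 4983.245492 / 126.968270 = 39.247959


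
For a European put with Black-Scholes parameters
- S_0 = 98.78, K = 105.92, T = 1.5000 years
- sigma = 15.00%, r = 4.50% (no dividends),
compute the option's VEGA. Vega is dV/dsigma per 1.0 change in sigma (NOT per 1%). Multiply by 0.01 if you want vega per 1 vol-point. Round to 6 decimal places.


Answer: Vega = 48.112272

Derivation:
d1 = 0.0793964700; d2 = -0.1043152607
phi(d1) = 0.3976868339; exp(-qT) = 1.0000000000; exp(-rT) = 0.9347277206
Vega = S * exp(-qT) * phi(d1) * sqrt(T) = 98.7800 * 1.0000000000 * 0.3976868339 * 1.2247448714 = 48.112272


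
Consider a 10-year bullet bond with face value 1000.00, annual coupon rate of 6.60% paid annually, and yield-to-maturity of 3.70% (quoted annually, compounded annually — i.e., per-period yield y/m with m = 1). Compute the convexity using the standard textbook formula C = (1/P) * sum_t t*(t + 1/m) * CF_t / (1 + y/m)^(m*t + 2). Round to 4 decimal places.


Answer: Convexity = 73.9179

Derivation:
Coupon per period c = face * coupon_rate / m = 66.000000
Periods per year m = 1; per-period yield y/m = 0.037000
Number of cashflows N = 10
Cashflows (t years, CF_t, discount factor 1/(1+y/m)^(m*t), PV):
  t = 1.0000: CF_t = 66.000000, DF = 0.964320, PV = 63.645130
  t = 2.0000: CF_t = 66.000000, DF = 0.929913, PV = 61.374282
  t = 3.0000: CF_t = 66.000000, DF = 0.896734, PV = 59.184457
  t = 4.0000: CF_t = 66.000000, DF = 0.864739, PV = 57.072765
  t = 5.0000: CF_t = 66.000000, DF = 0.833885, PV = 55.036417
  t = 6.0000: CF_t = 66.000000, DF = 0.804132, PV = 53.072726
  t = 7.0000: CF_t = 66.000000, DF = 0.775441, PV = 51.179100
  t = 8.0000: CF_t = 66.000000, DF = 0.747773, PV = 49.353037
  t = 9.0000: CF_t = 66.000000, DF = 0.721093, PV = 47.592128
  t = 10.0000: CF_t = 1066.000000, DF = 0.695364, PV = 741.258422
Price P = sum_t PV_t = 1238.768464
Convexity numerator sum_t t*(t + 1/m) * CF_t / (1+y/m)^(m*t + 2):
  t = 1.0000: term = 118.368914
  t = 2.0000: term = 342.436587
  t = 3.0000: term = 660.437006
  t = 4.0000: term = 1061.454525
  t = 5.0000: term = 1535.372987
  t = 6.0000: term = 2072.827562
  t = 7.0000: term = 2665.159193
  t = 8.0000: term = 3304.371503
  t = 9.0000: term = 3983.090047
  t = 10.0000: term = 75823.672088
Convexity = (1/P) * sum = 91567.190412 / 1238.768464 = 73.917922


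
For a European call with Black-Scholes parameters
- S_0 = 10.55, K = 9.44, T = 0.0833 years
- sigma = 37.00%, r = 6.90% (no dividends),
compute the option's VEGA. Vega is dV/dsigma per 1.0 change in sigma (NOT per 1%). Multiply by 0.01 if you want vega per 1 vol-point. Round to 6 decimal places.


d1 = 1.1482466613; d2 = 1.0414582256
phi(d1) = 0.2063516079; exp(-qT) = 1.0000000000; exp(-rT) = 0.9942687864
Vega = S * exp(-qT) * phi(d1) * sqrt(T) = 10.5500 * 1.0000000000 * 0.2063516079 * 0.2886173938 = 0.628323

Answer: Vega = 0.628323


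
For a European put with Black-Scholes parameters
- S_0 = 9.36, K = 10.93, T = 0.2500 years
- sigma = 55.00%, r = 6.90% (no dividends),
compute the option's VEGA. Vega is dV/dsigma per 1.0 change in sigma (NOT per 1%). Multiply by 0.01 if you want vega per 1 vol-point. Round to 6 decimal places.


Answer: Vega = 1.747593

Derivation:
d1 = -0.3636491335; d2 = -0.6386491335
phi(d1) = 0.3734172397; exp(-qT) = 1.0000000000; exp(-rT) = 0.9828979294
Vega = S * exp(-qT) * phi(d1) * sqrt(T) = 9.3600 * 1.0000000000 * 0.3734172397 * 0.5000000000 = 1.747593


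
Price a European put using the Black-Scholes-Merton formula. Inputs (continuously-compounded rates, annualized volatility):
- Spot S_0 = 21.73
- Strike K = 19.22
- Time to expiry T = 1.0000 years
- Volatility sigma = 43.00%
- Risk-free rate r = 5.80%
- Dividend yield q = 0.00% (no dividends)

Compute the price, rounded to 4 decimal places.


Answer: Price = 1.8867

Derivation:
d1 = (ln(S/K) + (r - q + 0.5*sigma^2) * T) / (sigma * sqrt(T)) = 0.63533114
d2 = d1 - sigma * sqrt(T) = 0.20533114
exp(-rT) = 0.94364995; exp(-qT) = 1.00000000
P = K * exp(-rT) * N(-d2) - S_0 * exp(-qT) * N(-d1)
N(-d1) = 0.26260623; N(-d2) = 0.41865671
P = 19.2200 * 0.94364995 * 0.41865671 - 21.7300 * 1.00000000 * 0.26260623 = 1.8867


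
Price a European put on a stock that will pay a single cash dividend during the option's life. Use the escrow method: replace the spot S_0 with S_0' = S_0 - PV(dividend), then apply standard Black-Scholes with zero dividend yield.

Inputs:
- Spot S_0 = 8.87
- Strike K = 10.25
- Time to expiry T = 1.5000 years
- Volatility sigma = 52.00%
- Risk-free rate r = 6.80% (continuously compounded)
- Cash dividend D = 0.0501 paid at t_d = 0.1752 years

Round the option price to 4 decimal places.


Answer: Price = 2.4822

Derivation:
PV(D) = D * exp(-r * t_d) = 0.0501 * 0.98815709 = 0.04950667
S_0' = S_0 - PV(D) = 8.8700 - 0.04950667 = 8.82049333
d1 = (ln(S_0'/K) + (r + sigma^2/2)*T) / (sigma*sqrt(T)) = 0.24275086
d2 = d1 - sigma*sqrt(T) = -0.39411647
exp(-rT) = 0.90302955
N(-d1) = 0.40409920; N(-d2) = 0.65325247
P = K * exp(-rT) * N(-d2) - S_0' * N(-d1) = 10.2500 * 0.90302955 * 0.65325247 - 8.82049333 * 0.40409920 = 2.4822


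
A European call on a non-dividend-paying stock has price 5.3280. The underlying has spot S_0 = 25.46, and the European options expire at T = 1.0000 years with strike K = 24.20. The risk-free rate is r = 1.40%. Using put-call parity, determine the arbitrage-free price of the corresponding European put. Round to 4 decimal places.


Put-call parity: C - P = S_0 * exp(-qT) - K * exp(-rT).
S_0 * exp(-qT) = 25.4600 * 1.00000000 = 25.46000000
K * exp(-rT) = 24.2000 * 0.98609754 = 23.86356057
P = C - S*exp(-qT) + K*exp(-rT)
P = 5.3280 - 25.46000000 + 23.86356057 = 3.7316

Answer: Put price = 3.7316


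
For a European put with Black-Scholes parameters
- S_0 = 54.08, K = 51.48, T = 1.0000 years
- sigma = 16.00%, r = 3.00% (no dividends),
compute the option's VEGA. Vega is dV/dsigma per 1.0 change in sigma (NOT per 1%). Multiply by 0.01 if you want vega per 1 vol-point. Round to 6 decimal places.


Answer: Vega = 18.282750

Derivation:
d1 = 0.5754440563; d2 = 0.4154440563
phi(d1) = 0.3380685937; exp(-qT) = 1.0000000000; exp(-rT) = 0.9704455335
Vega = S * exp(-qT) * phi(d1) * sqrt(T) = 54.0800 * 1.0000000000 * 0.3380685937 * 1.0000000000 = 18.282750


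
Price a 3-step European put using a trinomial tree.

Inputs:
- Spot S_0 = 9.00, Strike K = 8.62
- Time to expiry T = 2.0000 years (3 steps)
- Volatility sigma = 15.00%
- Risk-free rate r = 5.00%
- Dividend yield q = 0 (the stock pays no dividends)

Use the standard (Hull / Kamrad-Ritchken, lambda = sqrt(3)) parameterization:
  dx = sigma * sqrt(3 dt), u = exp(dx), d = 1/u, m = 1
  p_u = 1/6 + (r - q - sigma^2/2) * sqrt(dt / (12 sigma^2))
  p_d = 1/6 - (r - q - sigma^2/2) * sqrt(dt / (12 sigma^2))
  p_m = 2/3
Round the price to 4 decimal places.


Answer: Price = V(0,0) = 0.2397

Derivation:
dt = T/N = 0.666667; dx = sigma*sqrt(3*dt) = 0.212132
u = exp(dx) = 1.236311; d = 1/u = 0.808858
p_u = 0.227556, p_m = 0.666667, p_d = 0.105777
Discount per step: exp(-r*dt) = 0.967216
Stock lattice S(k, j) with j the centered position index:
  k=0: S(0,+0) = 9.0000
  k=1: S(1,-1) = 7.2797; S(1,+0) = 9.0000; S(1,+1) = 11.1268
  k=2: S(2,-2) = 5.8883; S(2,-1) = 7.2797; S(2,+0) = 9.0000; S(2,+1) = 11.1268; S(2,+2) = 13.7562
  k=3: S(3,-3) = 4.7628; S(3,-2) = 5.8883; S(3,-1) = 7.2797; S(3,+0) = 9.0000; S(3,+1) = 11.1268; S(3,+2) = 13.7562; S(3,+3) = 17.0069
Terminal payoffs V(N, j) = max(K - S_T, 0):
  V(3,-3) = 3.857235; V(3,-2) = 2.731740; V(3,-1) = 1.340279; V(3,+0) = 0.000000; V(3,+1) = 0.000000; V(3,+2) = 0.000000; V(3,+3) = 0.000000
Backward induction: V(k, j) = exp(-r*dt) * [p_u * V(k+1, j+1) + p_m * V(k+1, j) + p_d * V(k+1, j-1)]
  V(2,-2) = exp(-r*dt) * [p_u*1.340279 + p_m*2.731740 + p_d*3.857235] = 2.451076
  V(2,-1) = exp(-r*dt) * [p_u*0.000000 + p_m*1.340279 + p_d*2.731740] = 1.143708
  V(2,+0) = exp(-r*dt) * [p_u*0.000000 + p_m*0.000000 + p_d*1.340279] = 0.137123
  V(2,+1) = exp(-r*dt) * [p_u*0.000000 + p_m*0.000000 + p_d*0.000000] = 0.000000
  V(2,+2) = exp(-r*dt) * [p_u*0.000000 + p_m*0.000000 + p_d*0.000000] = 0.000000
  V(1,-1) = exp(-r*dt) * [p_u*0.137123 + p_m*1.143708 + p_d*2.451076] = 1.018423
  V(1,+0) = exp(-r*dt) * [p_u*0.000000 + p_m*0.137123 + p_d*1.143708] = 0.205430
  V(1,+1) = exp(-r*dt) * [p_u*0.000000 + p_m*0.000000 + p_d*0.137123] = 0.014029
  V(0,+0) = exp(-r*dt) * [p_u*0.014029 + p_m*0.205430 + p_d*1.018423] = 0.239745


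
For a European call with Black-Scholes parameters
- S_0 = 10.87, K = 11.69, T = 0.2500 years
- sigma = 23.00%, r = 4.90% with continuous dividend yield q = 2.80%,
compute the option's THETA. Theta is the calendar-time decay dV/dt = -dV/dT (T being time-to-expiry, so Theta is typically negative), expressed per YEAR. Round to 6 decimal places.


d1 = -0.5292571683; d2 = -0.6442571683
phi(d1) = 0.3468041359; exp(-qT) = 0.9930244429; exp(-rT) = 0.9878247258
Theta = -S*exp(-qT)*phi(d1)*sigma/(2*sqrt(T)) - r*K*exp(-rT)*N(d2) + q*S*exp(-qT)*N(d1)
N(d1) = 0.2983135319; N(d2) = 0.2597043426; sqrt(T) = 0.5000000000
Term 1 = -10.8700 * 0.9930244429 * 0.3468041359 * 0.2300 / (2 * 0.5000000000) = -0.8609968981
Term 2 = -0.0490 * 11.6900 * 0.9878247258 * 0.2597043426 = -0.1469500355
Term 3 = 0.0280 * 10.8700 * 0.9930244429 * 0.2983135319 = 0.0901613629
Theta = -0.8609968981 + (-0.1469500355) + (0.0901613629) = -0.917786

Answer: Theta = -0.917786


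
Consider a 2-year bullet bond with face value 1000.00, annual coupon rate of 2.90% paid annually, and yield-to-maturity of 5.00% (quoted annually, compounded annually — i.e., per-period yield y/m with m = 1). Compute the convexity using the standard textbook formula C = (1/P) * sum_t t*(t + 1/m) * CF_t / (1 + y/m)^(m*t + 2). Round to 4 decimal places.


Coupon per period c = face * coupon_rate / m = 29.000000
Periods per year m = 1; per-period yield y/m = 0.050000
Number of cashflows N = 2
Cashflows (t years, CF_t, discount factor 1/(1+y/m)^(m*t), PV):
  t = 1.0000: CF_t = 29.000000, DF = 0.952381, PV = 27.619048
  t = 2.0000: CF_t = 1029.000000, DF = 0.907029, PV = 933.333333
Price P = sum_t PV_t = 960.952381
Convexity numerator sum_t t*(t + 1/m) * CF_t / (1+y/m)^(m*t + 2):
  t = 1.0000: term = 50.102581
  t = 2.0000: term = 5079.365079
Convexity = (1/P) * sum = 5129.467660 / 960.952381 = 5.337900

Answer: Convexity = 5.3379
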